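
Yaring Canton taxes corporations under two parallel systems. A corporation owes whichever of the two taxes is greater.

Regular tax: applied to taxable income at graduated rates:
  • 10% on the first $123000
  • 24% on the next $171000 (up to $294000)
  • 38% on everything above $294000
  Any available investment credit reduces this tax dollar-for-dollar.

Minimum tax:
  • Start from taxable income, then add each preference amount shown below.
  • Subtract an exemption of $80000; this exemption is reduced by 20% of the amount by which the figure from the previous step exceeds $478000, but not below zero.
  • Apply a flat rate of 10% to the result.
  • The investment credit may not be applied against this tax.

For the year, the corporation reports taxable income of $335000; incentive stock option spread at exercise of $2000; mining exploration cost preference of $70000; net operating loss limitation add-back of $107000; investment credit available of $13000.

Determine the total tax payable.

Minimum tax:
  Adjusted income: $335000 + $2000 + $70000 + $107000 = $514000
  Exemption: $80000 − 20% × ($514000 − $478000) = $80000 − $7200 = $72800
  Base: $514000 − $72800 = $441200
  $441200 × 10% = $44120

Regular tax:
  $123000 × 10% = $12300
  $171000 × 24% = $41040
  $41000 × 38% = $15580
  → $68920
  Less investment credit $13000 → $55920

$55920 > $44120, so the regular tax governs.

$55920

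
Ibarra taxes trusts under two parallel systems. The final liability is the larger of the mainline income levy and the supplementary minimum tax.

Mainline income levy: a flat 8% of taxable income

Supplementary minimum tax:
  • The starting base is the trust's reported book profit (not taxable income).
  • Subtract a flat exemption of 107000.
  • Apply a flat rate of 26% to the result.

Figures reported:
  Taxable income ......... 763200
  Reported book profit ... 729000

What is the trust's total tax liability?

Supplementary minimum tax:
  Base (reported book profit): 729000
  Less exemption 107000 → base 622000
  622000 × 26% = 161720

Mainline income levy:
  763200 × 8% = 61056

161720 > 61056, so the supplementary minimum tax is the binding amount.

161720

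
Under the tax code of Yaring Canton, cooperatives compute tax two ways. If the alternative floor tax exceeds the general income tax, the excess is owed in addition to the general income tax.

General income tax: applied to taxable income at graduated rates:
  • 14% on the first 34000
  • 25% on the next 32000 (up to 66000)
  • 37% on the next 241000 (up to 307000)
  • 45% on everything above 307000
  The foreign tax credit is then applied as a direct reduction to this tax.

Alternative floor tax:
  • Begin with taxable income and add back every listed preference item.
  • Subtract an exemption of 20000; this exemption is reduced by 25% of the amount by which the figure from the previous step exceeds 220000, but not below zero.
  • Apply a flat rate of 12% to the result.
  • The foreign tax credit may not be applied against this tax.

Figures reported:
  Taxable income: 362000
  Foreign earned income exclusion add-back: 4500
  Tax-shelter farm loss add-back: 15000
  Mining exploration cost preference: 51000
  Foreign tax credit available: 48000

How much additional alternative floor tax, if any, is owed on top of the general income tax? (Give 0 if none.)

0

General income tax:
  34000 × 14% = 4760
  32000 × 25% = 8000
  241000 × 37% = 89170
  55000 × 45% = 24750
  → 126680
  Less foreign tax credit 48000 → 78680

Alternative floor tax:
  Adjusted income: 362000 + 4500 + 15000 + 51000 = 432500
  Exemption: 25% × (432500 − 220000) = 53125 ≥ 20000, so the exemption is fully phased out
  Base: 432500 − 0 = 432500
  432500 × 12% = 51900

51900 ≤ 78680, so no add-on is due.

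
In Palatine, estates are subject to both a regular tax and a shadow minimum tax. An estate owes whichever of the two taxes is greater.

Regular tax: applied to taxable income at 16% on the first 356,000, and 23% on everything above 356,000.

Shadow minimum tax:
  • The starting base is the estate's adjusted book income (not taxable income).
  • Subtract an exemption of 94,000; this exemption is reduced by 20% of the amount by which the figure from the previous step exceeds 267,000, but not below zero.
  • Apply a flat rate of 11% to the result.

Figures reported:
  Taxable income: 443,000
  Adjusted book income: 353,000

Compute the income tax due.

76,970

Shadow minimum tax:
  Base (adjusted book income): 353,000
  Exemption: 94,000 − 20% × (353,000 − 267,000) = 94,000 − 17,200 = 76,800
  Base: 353,000 − 76,800 = 276,200
  276,200 × 11% = 30,382

Regular tax:
  356,000 × 16% = 56,960
  87,000 × 23% = 20,010
  → 76,970

76,970 > 30,382, so the regular tax governs.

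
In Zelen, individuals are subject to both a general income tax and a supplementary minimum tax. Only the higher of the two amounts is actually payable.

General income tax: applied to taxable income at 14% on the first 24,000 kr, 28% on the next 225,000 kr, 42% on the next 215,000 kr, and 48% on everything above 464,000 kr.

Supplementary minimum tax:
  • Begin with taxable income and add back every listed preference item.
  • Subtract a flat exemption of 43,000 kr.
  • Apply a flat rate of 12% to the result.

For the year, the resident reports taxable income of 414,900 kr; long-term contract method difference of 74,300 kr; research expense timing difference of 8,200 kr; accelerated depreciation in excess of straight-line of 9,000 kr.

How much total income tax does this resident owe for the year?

General income tax:
  24,000 kr × 14% = 3,360 kr
  225,000 kr × 28% = 63,000 kr
  165,900 kr × 42% = 69,678 kr
  → 136,038 kr

Supplementary minimum tax:
  Adjusted income: 414,900 kr + 74,300 kr + 8,200 kr + 9,000 kr = 506,400 kr
  Less exemption 43,000 kr → base 463,400 kr
  463,400 kr × 12% = 55,608 kr

136,038 kr > 55,608 kr, so the general income tax governs.

136,038 kr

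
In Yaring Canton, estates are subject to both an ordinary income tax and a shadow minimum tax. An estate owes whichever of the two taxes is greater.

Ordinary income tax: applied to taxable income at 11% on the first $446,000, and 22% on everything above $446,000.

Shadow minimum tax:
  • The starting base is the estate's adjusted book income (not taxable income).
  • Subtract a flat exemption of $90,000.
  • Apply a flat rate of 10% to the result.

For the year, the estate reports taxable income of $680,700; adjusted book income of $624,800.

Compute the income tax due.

Shadow minimum tax:
  Base (adjusted book income): $624,800
  Less exemption $90,000 → base $534,800
  $534,800 × 10% = $53,480

Ordinary income tax:
  $446,000 × 11% = $49,060
  $234,700 × 22% = $51,634
  → $100,694

$100,694 > $53,480, so the ordinary income tax governs.

$100,694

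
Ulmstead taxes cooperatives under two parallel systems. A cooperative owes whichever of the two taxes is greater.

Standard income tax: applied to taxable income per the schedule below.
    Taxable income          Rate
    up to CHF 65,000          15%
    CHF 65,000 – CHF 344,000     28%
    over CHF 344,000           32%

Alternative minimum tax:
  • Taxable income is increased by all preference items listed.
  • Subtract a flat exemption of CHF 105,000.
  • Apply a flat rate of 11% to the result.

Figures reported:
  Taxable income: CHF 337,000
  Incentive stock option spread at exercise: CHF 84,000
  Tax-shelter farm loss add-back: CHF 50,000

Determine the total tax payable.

Alternative minimum tax:
  Adjusted income: CHF 337,000 + CHF 84,000 + CHF 50,000 = CHF 471,000
  Less exemption CHF 105,000 → base CHF 366,000
  CHF 366,000 × 11% = CHF 40,260

Standard income tax:
  CHF 65,000 × 15% = CHF 9,750
  CHF 272,000 × 28% = CHF 76,160
  → CHF 85,910

CHF 85,910 > CHF 40,260, so the standard income tax governs.

CHF 85,910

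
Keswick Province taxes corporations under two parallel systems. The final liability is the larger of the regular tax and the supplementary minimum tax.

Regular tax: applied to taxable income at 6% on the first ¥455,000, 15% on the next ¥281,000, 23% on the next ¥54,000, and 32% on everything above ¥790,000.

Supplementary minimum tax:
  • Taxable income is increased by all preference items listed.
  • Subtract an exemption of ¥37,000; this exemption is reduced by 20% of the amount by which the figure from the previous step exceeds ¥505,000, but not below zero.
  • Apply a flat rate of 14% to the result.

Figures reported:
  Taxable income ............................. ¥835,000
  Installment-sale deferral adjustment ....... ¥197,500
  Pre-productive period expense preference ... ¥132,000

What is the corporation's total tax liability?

Regular tax:
  ¥455,000 × 6% = ¥27,300
  ¥281,000 × 15% = ¥42,150
  ¥54,000 × 23% = ¥12,420
  ¥45,000 × 32% = ¥14,400
  → ¥96,270

Supplementary minimum tax:
  Adjusted income: ¥835,000 + ¥197,500 + ¥132,000 = ¥1,164,500
  Exemption: 20% × (¥1,164,500 − ¥505,000) = ¥131,900 ≥ ¥37,000, so the exemption is fully phased out
  Base: ¥1,164,500 − ¥0 = ¥1,164,500
  ¥1,164,500 × 14% = ¥163,030

¥163,030 > ¥96,270, so the supplementary minimum tax is the binding amount.

¥163,030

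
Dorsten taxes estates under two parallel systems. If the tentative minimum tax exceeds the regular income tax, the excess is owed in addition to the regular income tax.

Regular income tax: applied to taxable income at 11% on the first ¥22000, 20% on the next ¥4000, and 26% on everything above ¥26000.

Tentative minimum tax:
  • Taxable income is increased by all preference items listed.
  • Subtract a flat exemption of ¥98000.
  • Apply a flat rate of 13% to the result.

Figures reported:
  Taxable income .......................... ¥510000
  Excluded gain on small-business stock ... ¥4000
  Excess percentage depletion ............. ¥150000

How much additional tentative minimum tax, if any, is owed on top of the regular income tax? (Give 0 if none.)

Tentative minimum tax:
  Adjusted income: ¥510000 + ¥4000 + ¥150000 = ¥664000
  Less exemption ¥98000 → base ¥566000
  ¥566000 × 13% = ¥73580

Regular income tax:
  ¥22000 × 11% = ¥2420
  ¥4000 × 20% = ¥800
  ¥484000 × 26% = ¥125840
  → ¥129060

¥73580 ≤ ¥129060, so no add-on is due.

¥0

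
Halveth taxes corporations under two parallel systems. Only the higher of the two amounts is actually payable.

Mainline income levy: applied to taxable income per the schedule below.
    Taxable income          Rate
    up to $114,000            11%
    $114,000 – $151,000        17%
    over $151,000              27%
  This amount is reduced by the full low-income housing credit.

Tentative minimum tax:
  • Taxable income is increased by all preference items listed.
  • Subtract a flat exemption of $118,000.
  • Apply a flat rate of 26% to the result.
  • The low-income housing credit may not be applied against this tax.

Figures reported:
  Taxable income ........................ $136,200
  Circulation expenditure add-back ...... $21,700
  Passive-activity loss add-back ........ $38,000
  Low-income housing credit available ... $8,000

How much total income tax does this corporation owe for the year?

Mainline income levy:
  $114,000 × 11% = $12,540
  $22,200 × 17% = $3,774
  → $16,314
  Less low-income housing credit $8,000 → $8,314

Tentative minimum tax:
  Adjusted income: $136,200 + $21,700 + $38,000 = $195,900
  Less exemption $118,000 → base $77,900
  $77,900 × 26% = $20,254

$20,254 > $8,314, so the tentative minimum tax is the binding amount.

$20,254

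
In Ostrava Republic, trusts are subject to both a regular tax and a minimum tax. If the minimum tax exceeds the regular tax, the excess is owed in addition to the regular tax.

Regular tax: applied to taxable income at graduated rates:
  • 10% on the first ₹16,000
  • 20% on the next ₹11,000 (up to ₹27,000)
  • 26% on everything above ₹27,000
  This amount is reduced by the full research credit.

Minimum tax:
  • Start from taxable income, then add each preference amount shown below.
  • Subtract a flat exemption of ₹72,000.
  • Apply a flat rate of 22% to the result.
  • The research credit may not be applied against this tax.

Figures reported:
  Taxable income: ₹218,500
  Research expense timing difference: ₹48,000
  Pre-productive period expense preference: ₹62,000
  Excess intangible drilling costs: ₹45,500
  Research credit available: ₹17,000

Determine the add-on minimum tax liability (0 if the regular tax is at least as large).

₹29,850

Minimum tax:
  Adjusted income: ₹218,500 + ₹48,000 + ₹62,000 + ₹45,500 = ₹374,000
  Less exemption ₹72,000 → base ₹302,000
  ₹302,000 × 22% = ₹66,440

Regular tax:
  ₹16,000 × 10% = ₹1,600
  ₹11,000 × 20% = ₹2,200
  ₹191,500 × 26% = ₹49,790
  → ₹53,590
  Less research credit ₹17,000 → ₹36,590

Excess of minimum tax over regular tax: ₹66,440 − ₹36,590 = ₹29,850.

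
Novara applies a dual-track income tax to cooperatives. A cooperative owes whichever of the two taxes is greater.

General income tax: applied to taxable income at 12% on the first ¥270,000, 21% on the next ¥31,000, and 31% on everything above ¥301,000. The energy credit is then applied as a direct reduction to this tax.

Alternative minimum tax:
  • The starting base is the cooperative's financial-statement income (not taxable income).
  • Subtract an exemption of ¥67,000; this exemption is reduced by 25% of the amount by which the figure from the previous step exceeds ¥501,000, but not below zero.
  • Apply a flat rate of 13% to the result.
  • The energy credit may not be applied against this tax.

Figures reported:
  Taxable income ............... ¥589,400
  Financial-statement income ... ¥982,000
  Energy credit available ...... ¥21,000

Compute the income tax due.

General income tax:
  ¥270,000 × 12% = ¥32,400
  ¥31,000 × 21% = ¥6,510
  ¥288,400 × 31% = ¥89,404
  → ¥128,314
  Less energy credit ¥21,000 → ¥107,314

Alternative minimum tax:
  Base (financial-statement income): ¥982,000
  Exemption: 25% × (¥982,000 − ¥501,000) = ¥120,250 ≥ ¥67,000, so the exemption is fully phased out
  Base: ¥982,000 − ¥0 = ¥982,000
  ¥982,000 × 13% = ¥127,660

¥127,660 > ¥107,314, so the alternative minimum tax is the binding amount.

¥127,660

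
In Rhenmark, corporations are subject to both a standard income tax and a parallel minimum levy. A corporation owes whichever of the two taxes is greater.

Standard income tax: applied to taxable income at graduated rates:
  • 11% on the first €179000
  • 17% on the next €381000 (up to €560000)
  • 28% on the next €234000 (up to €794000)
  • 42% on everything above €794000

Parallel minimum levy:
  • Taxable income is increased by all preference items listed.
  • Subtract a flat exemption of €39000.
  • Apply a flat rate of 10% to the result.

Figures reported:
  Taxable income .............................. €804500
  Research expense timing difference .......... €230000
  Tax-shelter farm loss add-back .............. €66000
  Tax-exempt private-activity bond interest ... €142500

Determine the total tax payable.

Standard income tax:
  €179000 × 11% = €19690
  €381000 × 17% = €64770
  €234000 × 28% = €65520
  €10500 × 42% = €4410
  → €154390

Parallel minimum levy:
  Adjusted income: €804500 + €230000 + €66000 + €142500 = €1243000
  Less exemption €39000 → base €1204000
  €1204000 × 10% = €120400

€154390 > €120400, so the standard income tax governs.

€154390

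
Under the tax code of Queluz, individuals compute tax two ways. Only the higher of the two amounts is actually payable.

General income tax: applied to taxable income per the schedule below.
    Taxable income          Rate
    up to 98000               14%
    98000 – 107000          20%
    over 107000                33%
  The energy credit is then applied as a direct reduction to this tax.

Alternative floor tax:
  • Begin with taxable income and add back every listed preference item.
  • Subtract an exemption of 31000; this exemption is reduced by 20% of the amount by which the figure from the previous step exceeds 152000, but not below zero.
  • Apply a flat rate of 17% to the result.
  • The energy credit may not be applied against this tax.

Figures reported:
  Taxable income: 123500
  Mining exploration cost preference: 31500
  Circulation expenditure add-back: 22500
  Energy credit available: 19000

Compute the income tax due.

25772

Alternative floor tax:
  Adjusted income: 123500 + 31500 + 22500 = 177500
  Exemption: 31000 − 20% × (177500 − 152000) = 31000 − 5100 = 25900
  Base: 177500 − 25900 = 151600
  151600 × 17% = 25772

General income tax:
  98000 × 14% = 13720
  9000 × 20% = 1800
  16500 × 33% = 5445
  → 20965
  Less energy credit 19000 → 1965

25772 > 1965, so the alternative floor tax is the binding amount.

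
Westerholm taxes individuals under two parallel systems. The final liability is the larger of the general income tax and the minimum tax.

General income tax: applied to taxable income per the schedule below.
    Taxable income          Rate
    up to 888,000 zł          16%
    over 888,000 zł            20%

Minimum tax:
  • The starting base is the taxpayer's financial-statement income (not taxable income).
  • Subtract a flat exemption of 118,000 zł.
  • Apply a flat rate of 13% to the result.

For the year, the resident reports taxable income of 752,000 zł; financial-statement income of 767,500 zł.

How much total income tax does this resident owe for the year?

120,320 zł

Minimum tax:
  Base (financial-statement income): 767,500 zł
  Less exemption 118,000 zł → base 649,500 zł
  649,500 zł × 13% = 84,435 zł

General income tax:
  752,000 zł × 16% = 120,320 zł

120,320 zł > 84,435 zł, so the general income tax governs.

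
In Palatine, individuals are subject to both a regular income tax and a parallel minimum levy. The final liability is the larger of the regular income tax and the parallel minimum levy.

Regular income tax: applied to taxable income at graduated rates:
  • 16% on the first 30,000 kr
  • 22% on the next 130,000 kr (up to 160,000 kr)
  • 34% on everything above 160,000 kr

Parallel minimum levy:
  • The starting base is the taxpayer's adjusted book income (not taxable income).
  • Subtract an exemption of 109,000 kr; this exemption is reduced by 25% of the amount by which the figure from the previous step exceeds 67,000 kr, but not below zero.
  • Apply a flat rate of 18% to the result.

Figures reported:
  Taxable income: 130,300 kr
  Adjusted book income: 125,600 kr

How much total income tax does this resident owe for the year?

26,866 kr

Regular income tax:
  30,000 kr × 16% = 4,800 kr
  100,300 kr × 22% = 22,066 kr
  → 26,866 kr

Parallel minimum levy:
  Base (adjusted book income): 125,600 kr
  Exemption: 109,000 kr − 25% × (125,600 kr − 67,000 kr) = 109,000 kr − 14,650 kr = 94,350 kr
  Base: 125,600 kr − 94,350 kr = 31,250 kr
  31,250 kr × 18% = 5,625 kr

26,866 kr > 5,625 kr, so the regular income tax governs.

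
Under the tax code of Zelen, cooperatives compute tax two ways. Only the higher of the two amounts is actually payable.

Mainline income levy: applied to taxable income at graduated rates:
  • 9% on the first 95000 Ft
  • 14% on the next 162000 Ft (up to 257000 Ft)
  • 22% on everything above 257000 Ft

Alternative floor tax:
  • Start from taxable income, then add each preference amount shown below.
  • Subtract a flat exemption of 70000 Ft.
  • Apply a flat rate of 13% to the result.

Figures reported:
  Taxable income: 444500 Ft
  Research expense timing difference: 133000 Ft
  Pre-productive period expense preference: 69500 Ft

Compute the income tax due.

Mainline income levy:
  95000 Ft × 9% = 8550 Ft
  162000 Ft × 14% = 22680 Ft
  187500 Ft × 22% = 41250 Ft
  → 72480 Ft

Alternative floor tax:
  Adjusted income: 444500 Ft + 133000 Ft + 69500 Ft = 647000 Ft
  Less exemption 70000 Ft → base 577000 Ft
  577000 Ft × 13% = 75010 Ft

75010 Ft > 72480 Ft, so the alternative floor tax is the binding amount.

75010 Ft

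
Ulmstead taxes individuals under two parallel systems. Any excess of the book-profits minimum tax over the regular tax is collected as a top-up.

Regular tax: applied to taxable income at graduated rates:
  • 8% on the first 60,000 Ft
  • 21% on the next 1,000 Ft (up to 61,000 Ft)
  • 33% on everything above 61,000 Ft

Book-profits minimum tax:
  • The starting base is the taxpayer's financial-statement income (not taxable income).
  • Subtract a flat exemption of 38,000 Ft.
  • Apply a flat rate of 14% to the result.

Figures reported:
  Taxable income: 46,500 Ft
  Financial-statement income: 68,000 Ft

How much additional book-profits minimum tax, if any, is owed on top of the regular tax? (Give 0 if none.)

480 Ft

Book-profits minimum tax:
  Base (financial-statement income): 68,000 Ft
  Less exemption 38,000 Ft → base 30,000 Ft
  30,000 Ft × 14% = 4,200 Ft

Regular tax:
  46,500 Ft × 8% = 3,720 Ft

Excess of book-profits minimum tax over regular tax: 4,200 Ft − 3,720 Ft = 480 Ft.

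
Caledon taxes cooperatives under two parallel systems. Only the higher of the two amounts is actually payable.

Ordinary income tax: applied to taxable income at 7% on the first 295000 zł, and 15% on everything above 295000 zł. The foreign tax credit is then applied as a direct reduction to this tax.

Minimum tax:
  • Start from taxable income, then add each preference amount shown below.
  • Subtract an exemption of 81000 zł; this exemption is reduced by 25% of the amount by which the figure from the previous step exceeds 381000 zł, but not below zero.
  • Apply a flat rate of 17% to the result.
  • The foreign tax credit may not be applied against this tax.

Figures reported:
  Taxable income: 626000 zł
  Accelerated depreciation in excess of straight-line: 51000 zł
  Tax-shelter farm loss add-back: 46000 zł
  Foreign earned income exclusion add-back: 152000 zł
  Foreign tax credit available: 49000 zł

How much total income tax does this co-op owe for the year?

Minimum tax:
  Adjusted income: 626000 zł + 51000 zł + 46000 zł + 152000 zł = 875000 zł
  Exemption: 25% × (875000 zł − 381000 zł) = 123500 zł ≥ 81000 zł, so the exemption is fully phased out
  Base: 875000 zł − 0 zł = 875000 zł
  875000 zł × 17% = 148750 zł

Ordinary income tax:
  295000 zł × 7% = 20650 zł
  331000 zł × 15% = 49650 zł
  → 70300 zł
  Less foreign tax credit 49000 zł → 21300 zł

148750 zł > 21300 zł, so the minimum tax is the binding amount.

148750 zł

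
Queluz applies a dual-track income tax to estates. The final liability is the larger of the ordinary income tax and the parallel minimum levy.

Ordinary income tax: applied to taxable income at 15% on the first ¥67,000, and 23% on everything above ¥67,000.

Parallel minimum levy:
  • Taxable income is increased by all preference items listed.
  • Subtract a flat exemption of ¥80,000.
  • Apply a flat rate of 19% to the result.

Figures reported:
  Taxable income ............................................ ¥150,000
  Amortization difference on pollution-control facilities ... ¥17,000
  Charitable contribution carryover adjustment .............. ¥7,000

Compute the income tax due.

Parallel minimum levy:
  Adjusted income: ¥150,000 + ¥17,000 + ¥7,000 = ¥174,000
  Less exemption ¥80,000 → base ¥94,000
  ¥94,000 × 19% = ¥17,860

Ordinary income tax:
  ¥67,000 × 15% = ¥10,050
  ¥83,000 × 23% = ¥19,090
  → ¥29,140

¥29,140 > ¥17,860, so the ordinary income tax governs.

¥29,140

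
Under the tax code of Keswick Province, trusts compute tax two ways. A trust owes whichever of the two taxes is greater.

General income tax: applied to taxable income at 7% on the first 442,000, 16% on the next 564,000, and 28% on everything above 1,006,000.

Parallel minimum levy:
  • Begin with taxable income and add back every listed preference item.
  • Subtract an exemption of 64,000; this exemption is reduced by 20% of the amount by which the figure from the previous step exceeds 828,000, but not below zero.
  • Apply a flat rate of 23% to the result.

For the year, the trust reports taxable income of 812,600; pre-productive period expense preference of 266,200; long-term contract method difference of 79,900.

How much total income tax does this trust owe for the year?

266,501

Parallel minimum levy:
  Adjusted income: 812,600 + 266,200 + 79,900 = 1,158,700
  Exemption: 20% × (1,158,700 − 828,000) = 66,140 ≥ 64,000, so the exemption is fully phased out
  Base: 1,158,700 − 0 = 1,158,700
  1,158,700 × 23% = 266,501

General income tax:
  442,000 × 7% = 30,940
  370,600 × 16% = 59,296
  → 90,236

266,501 > 90,236, so the parallel minimum levy is the binding amount.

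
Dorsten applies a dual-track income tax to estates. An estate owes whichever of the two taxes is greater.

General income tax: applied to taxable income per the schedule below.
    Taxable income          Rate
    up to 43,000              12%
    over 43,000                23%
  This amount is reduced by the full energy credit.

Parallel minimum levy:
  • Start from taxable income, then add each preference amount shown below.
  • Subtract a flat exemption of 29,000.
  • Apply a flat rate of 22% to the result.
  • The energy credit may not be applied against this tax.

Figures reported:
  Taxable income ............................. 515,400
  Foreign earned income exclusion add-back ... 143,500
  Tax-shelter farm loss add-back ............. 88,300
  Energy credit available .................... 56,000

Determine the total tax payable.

Parallel minimum levy:
  Adjusted income: 515,400 + 143,500 + 88,300 = 747,200
  Less exemption 29,000 → base 718,200
  718,200 × 22% = 158,004

General income tax:
  43,000 × 12% = 5,160
  472,400 × 23% = 108,652
  → 113,812
  Less energy credit 56,000 → 57,812

158,004 > 57,812, so the parallel minimum levy is the binding amount.

158,004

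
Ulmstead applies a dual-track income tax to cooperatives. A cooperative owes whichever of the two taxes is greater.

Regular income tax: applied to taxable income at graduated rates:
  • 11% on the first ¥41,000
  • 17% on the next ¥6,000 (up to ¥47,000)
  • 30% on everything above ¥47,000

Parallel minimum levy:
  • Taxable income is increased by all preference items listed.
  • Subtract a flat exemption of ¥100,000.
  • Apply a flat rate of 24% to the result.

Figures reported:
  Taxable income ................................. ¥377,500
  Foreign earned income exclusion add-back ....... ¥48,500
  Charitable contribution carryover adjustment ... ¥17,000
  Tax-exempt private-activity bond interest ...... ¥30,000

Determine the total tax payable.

Parallel minimum levy:
  Adjusted income: ¥377,500 + ¥48,500 + ¥17,000 + ¥30,000 = ¥473,000
  Less exemption ¥100,000 → base ¥373,000
  ¥373,000 × 24% = ¥89,520

Regular income tax:
  ¥41,000 × 11% = ¥4,510
  ¥6,000 × 17% = ¥1,020
  ¥330,500 × 30% = ¥99,150
  → ¥104,680

¥104,680 > ¥89,520, so the regular income tax governs.

¥104,680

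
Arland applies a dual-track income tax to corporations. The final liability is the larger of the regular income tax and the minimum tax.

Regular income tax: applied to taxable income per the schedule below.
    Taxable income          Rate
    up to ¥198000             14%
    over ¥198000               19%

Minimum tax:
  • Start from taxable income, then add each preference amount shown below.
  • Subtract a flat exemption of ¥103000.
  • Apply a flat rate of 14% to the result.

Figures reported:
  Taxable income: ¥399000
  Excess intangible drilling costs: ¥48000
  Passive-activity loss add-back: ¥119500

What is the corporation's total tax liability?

Minimum tax:
  Adjusted income: ¥399000 + ¥48000 + ¥119500 = ¥566500
  Less exemption ¥103000 → base ¥463500
  ¥463500 × 14% = ¥64890

Regular income tax:
  ¥198000 × 14% = ¥27720
  ¥201000 × 19% = ¥38190
  → ¥65910

¥65910 > ¥64890, so the regular income tax governs.

¥65910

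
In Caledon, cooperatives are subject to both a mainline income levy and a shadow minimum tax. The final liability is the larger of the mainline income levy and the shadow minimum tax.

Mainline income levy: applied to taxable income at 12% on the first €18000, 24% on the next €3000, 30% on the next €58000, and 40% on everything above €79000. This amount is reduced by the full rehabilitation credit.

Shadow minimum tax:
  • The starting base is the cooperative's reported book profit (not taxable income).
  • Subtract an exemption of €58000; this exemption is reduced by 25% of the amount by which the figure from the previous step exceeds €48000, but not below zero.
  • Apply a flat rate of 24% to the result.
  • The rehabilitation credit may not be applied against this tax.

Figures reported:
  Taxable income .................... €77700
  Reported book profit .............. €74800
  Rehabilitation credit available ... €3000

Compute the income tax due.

€16890

Mainline income levy:
  €18000 × 12% = €2160
  €3000 × 24% = €720
  €56700 × 30% = €17010
  → €19890
  Less rehabilitation credit €3000 → €16890

Shadow minimum tax:
  Base (reported book profit): €74800
  Exemption: €58000 − 25% × (€74800 − €48000) = €58000 − €6700 = €51300
  Base: €74800 − €51300 = €23500
  €23500 × 24% = €5640

€16890 > €5640, so the mainline income levy governs.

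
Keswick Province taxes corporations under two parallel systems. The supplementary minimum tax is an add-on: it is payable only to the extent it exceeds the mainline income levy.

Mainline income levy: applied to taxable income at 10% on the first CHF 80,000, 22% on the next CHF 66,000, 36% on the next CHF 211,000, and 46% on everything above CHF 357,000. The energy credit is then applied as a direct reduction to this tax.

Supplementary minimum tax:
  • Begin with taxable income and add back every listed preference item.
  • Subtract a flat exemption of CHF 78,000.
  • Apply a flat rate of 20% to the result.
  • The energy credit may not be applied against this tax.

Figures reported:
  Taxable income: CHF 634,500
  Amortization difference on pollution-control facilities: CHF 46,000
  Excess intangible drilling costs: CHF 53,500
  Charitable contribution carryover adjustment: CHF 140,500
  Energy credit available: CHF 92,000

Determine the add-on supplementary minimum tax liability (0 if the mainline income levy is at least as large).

CHF 25,170

Mainline income levy:
  CHF 80,000 × 10% = CHF 8,000
  CHF 66,000 × 22% = CHF 14,520
  CHF 211,000 × 36% = CHF 75,960
  CHF 277,500 × 46% = CHF 127,650
  → CHF 226,130
  Less energy credit CHF 92,000 → CHF 134,130

Supplementary minimum tax:
  Adjusted income: CHF 634,500 + CHF 46,000 + CHF 53,500 + CHF 140,500 = CHF 874,500
  Less exemption CHF 78,000 → base CHF 796,500
  CHF 796,500 × 20% = CHF 159,300

Excess of supplementary minimum tax over mainline income levy: CHF 159,300 − CHF 134,130 = CHF 25,170.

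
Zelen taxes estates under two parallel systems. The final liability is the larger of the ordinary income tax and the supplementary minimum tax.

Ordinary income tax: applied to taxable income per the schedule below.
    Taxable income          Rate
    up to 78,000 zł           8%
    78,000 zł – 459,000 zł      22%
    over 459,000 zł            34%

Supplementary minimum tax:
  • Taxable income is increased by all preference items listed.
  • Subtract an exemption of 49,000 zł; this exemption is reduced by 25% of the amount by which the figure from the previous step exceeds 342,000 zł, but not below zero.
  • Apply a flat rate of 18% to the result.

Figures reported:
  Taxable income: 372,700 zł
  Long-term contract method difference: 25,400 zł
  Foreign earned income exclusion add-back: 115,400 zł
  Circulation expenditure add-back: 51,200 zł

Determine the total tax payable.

Supplementary minimum tax:
  Adjusted income: 372,700 zł + 25,400 zł + 115,400 zł + 51,200 zł = 564,700 zł
  Exemption: 25% × (564,700 zł − 342,000 zł) = 55,675 zł ≥ 49,000 zł, so the exemption is fully phased out
  Base: 564,700 zł − 0 zł = 564,700 zł
  564,700 zł × 18% = 101,646 zł

Ordinary income tax:
  78,000 zł × 8% = 6,240 zł
  294,700 zł × 22% = 64,834 zł
  → 71,074 zł

101,646 zł > 71,074 zł, so the supplementary minimum tax is the binding amount.

101,646 zł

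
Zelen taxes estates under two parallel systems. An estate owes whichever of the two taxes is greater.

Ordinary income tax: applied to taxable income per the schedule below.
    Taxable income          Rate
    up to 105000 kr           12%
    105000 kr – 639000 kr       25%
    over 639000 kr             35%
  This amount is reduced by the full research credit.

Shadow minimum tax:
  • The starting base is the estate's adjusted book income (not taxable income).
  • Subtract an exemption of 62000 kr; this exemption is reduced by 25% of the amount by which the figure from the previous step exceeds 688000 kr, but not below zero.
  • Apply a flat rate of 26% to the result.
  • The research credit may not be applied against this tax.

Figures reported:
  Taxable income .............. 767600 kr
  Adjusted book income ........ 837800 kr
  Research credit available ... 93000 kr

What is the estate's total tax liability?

Shadow minimum tax:
  Base (adjusted book income): 837800 kr
  Exemption: 62000 kr − 25% × (837800 kr − 688000 kr) = 62000 kr − 37450 kr = 24550 kr
  Base: 837800 kr − 24550 kr = 813250 kr
  813250 kr × 26% = 211445 kr

Ordinary income tax:
  105000 kr × 12% = 12600 kr
  534000 kr × 25% = 133500 kr
  128600 kr × 35% = 45010 kr
  → 191110 kr
  Less research credit 93000 kr → 98110 kr

211445 kr > 98110 kr, so the shadow minimum tax is the binding amount.

211445 kr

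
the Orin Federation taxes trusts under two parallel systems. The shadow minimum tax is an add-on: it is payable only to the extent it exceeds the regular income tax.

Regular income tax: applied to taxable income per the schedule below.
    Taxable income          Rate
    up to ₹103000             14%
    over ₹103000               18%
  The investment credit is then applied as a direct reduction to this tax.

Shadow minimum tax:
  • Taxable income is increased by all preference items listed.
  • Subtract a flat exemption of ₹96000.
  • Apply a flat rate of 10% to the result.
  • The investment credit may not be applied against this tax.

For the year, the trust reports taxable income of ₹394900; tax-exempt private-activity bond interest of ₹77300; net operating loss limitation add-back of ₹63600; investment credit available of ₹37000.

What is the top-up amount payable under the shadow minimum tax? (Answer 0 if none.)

₹14018

Regular income tax:
  ₹103000 × 14% = ₹14420
  ₹291900 × 18% = ₹52542
  → ₹66962
  Less investment credit ₹37000 → ₹29962

Shadow minimum tax:
  Adjusted income: ₹394900 + ₹77300 + ₹63600 = ₹535800
  Less exemption ₹96000 → base ₹439800
  ₹439800 × 10% = ₹43980

Excess of shadow minimum tax over regular income tax: ₹43980 − ₹29962 = ₹14018.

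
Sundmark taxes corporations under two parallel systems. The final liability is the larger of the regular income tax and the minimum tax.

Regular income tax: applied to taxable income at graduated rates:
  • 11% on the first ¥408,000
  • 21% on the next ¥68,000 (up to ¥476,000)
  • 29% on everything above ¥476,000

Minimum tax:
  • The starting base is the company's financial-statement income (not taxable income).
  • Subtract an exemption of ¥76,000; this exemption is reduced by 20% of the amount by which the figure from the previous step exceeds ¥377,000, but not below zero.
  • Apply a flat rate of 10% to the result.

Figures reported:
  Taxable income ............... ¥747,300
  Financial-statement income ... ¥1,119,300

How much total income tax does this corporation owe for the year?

¥137,837

Minimum tax:
  Base (financial-statement income): ¥1,119,300
  Exemption: 20% × (¥1,119,300 − ¥377,000) = ¥148,460 ≥ ¥76,000, so the exemption is fully phased out
  Base: ¥1,119,300 − ¥0 = ¥1,119,300
  ¥1,119,300 × 10% = ¥111,930

Regular income tax:
  ¥408,000 × 11% = ¥44,880
  ¥68,000 × 21% = ¥14,280
  ¥271,300 × 29% = ¥78,677
  → ¥137,837

¥137,837 > ¥111,930, so the regular income tax governs.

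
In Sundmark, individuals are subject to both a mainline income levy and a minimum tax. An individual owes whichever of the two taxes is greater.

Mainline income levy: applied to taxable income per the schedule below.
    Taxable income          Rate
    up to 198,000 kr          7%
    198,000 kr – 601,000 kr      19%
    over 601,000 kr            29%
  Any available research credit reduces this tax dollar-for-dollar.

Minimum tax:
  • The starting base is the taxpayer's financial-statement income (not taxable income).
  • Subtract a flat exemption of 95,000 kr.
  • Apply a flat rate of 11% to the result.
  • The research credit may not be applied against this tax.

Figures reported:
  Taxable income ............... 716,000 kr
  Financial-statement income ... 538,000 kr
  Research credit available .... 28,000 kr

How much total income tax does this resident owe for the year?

95,780 kr

Mainline income levy:
  198,000 kr × 7% = 13,860 kr
  403,000 kr × 19% = 76,570 kr
  115,000 kr × 29% = 33,350 kr
  → 123,780 kr
  Less research credit 28,000 kr → 95,780 kr

Minimum tax:
  Base (financial-statement income): 538,000 kr
  Less exemption 95,000 kr → base 443,000 kr
  443,000 kr × 11% = 48,730 kr

95,780 kr > 48,730 kr, so the mainline income levy governs.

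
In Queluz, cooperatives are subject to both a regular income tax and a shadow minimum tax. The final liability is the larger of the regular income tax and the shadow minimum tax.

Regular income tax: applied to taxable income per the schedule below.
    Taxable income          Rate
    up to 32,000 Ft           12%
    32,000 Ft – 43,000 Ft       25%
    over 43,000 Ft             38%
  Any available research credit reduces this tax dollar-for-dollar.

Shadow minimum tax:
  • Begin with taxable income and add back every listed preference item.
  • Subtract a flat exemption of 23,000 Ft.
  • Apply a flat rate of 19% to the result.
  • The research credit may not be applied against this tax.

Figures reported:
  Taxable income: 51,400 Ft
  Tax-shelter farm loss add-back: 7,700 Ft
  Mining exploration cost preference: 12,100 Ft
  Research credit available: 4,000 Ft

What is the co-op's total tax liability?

Shadow minimum tax:
  Adjusted income: 51,400 Ft + 7,700 Ft + 12,100 Ft = 71,200 Ft
  Less exemption 23,000 Ft → base 48,200 Ft
  48,200 Ft × 19% = 9,158 Ft

Regular income tax:
  32,000 Ft × 12% = 3,840 Ft
  11,000 Ft × 25% = 2,750 Ft
  8,400 Ft × 38% = 3,192 Ft
  → 9,782 Ft
  Less research credit 4,000 Ft → 5,782 Ft

9,158 Ft > 5,782 Ft, so the shadow minimum tax is the binding amount.

9,158 Ft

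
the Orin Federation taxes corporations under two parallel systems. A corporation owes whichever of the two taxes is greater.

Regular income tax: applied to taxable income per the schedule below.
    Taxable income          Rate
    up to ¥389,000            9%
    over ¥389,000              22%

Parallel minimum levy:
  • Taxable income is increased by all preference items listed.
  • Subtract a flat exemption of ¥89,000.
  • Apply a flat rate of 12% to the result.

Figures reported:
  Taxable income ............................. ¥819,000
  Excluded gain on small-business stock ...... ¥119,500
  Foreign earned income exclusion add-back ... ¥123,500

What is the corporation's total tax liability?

¥129,610

Regular income tax:
  ¥389,000 × 9% = ¥35,010
  ¥430,000 × 22% = ¥94,600
  → ¥129,610

Parallel minimum levy:
  Adjusted income: ¥819,000 + ¥119,500 + ¥123,500 = ¥1,062,000
  Less exemption ¥89,000 → base ¥973,000
  ¥973,000 × 12% = ¥116,760

¥129,610 > ¥116,760, so the regular income tax governs.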